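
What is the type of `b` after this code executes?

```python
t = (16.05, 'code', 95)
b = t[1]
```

Index 1 of tuple is 'code' which is str

str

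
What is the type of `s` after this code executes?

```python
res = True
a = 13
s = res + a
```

bool + int returns int (True is 1, so 1 + 13 = 14)

int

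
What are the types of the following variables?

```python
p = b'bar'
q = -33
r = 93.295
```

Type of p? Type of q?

p is bytes; q is int

bytes, int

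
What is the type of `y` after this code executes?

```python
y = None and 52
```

'and' returns first falsy value (None)

NoneType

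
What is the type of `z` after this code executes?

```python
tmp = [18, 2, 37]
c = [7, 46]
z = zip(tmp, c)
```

zip() returns a zip iterator object

zip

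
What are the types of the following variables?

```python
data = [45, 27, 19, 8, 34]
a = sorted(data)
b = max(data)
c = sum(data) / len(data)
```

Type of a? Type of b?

sorted() returns list; max of ints returns int

list, int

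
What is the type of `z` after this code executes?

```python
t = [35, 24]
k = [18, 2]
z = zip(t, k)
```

zip() returns a zip iterator object

zip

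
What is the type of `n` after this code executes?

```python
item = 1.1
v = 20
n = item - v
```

float - int returns float (1.1 - 20 = -18.9)

float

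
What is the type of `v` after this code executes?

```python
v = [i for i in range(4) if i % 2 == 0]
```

A list comprehension [...] produces a list

list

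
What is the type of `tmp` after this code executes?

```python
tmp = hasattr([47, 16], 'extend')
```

hasattr() returns bool

bool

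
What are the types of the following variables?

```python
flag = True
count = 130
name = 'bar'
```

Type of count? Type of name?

count is int; name is str

int, str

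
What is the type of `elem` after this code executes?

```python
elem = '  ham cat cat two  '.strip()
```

str.strip() returns str

str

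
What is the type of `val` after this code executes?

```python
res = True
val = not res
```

'not' always returns bool

bool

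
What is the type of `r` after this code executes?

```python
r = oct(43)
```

oct() returns str representation

str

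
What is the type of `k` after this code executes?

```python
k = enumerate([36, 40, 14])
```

enumerate() returns an enumerate iterator object

enumerate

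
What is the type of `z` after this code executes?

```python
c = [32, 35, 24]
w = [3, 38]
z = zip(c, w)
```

zip() returns a zip iterator object

zip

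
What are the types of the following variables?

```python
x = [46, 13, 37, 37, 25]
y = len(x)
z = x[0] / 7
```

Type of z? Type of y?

int / int returns float; len() returns int

float, int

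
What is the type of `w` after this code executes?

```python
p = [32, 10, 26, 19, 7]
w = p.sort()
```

list.sort() returns None (sorts in place)

NoneType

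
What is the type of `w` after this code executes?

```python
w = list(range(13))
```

list(range(...)) returns list

list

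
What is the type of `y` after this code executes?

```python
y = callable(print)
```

callable() returns bool

bool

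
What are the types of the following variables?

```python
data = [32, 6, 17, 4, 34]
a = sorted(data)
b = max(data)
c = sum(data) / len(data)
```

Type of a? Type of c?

sorted() returns list; int / int returns float

list, float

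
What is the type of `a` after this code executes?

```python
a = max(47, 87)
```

max() of ints returns int

int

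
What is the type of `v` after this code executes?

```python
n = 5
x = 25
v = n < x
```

Comparison operators return bool

bool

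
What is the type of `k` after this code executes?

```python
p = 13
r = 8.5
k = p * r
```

int * float returns float (13 * 8.5 = 110.5)

float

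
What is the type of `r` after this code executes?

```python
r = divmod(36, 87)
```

divmod() returns a tuple (quotient, remainder)

tuple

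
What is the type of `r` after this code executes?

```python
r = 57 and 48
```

'and' returns the last value when all truthy (48, which is int)

int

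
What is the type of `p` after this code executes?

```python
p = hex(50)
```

hex() returns str representation

str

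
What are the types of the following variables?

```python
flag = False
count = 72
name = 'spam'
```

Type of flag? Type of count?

flag is bool; count is int

bool, int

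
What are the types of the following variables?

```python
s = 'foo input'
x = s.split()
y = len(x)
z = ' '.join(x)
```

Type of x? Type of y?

str.split() returns list; len() returns int

list, int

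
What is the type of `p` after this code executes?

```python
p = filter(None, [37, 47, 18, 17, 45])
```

filter() returns a filter iterator object

filter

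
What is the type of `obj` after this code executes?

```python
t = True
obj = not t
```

'not' always returns bool

bool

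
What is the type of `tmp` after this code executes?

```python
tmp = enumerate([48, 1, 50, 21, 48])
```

enumerate() returns an enumerate iterator object

enumerate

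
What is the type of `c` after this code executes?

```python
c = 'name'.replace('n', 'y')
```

str.replace() returns str

str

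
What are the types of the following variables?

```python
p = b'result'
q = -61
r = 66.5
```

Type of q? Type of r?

q is int; r is float

int, float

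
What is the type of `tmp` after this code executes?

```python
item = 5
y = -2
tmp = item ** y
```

int ** negative int returns float

float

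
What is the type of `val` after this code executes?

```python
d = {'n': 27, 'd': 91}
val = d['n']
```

Accessing dict[str, int] with key 'n' returns int value 27

int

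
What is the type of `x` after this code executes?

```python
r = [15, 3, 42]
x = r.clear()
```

list.clear() returns None

NoneType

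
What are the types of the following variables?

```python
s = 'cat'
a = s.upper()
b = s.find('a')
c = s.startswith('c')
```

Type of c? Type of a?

str.startswith() returns bool; str.upper() returns str

bool, str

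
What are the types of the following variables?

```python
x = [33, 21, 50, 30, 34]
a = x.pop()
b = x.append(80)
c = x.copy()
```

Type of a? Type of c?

list.pop() returns the element (int); list.copy() returns list

int, list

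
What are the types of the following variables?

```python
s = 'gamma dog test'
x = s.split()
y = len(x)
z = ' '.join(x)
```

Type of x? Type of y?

str.split() returns list; len() returns int

list, int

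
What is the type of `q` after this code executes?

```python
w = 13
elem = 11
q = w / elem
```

int / int always returns float in Python 3 (13 / 11 = 1.18182)

float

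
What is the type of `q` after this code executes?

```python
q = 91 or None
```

'or' returns first truthy value (91, int)

int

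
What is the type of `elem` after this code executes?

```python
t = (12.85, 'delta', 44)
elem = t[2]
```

Index 2 of tuple is 44 which is int

int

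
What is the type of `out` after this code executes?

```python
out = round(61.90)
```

round() with no ndigits arg returns int

int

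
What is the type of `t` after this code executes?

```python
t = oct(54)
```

oct() returns str representation

str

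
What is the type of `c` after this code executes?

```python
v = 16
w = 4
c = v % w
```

int % int returns int (16 % 4 = 0)

int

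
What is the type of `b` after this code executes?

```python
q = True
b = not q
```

'not' always returns bool

bool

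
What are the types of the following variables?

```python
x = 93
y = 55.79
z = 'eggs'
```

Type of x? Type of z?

x is int; z is str

int, str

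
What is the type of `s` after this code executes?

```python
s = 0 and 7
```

'and' returns the first falsy value (0, which is int)

int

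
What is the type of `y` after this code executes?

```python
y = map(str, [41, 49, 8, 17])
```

map() returns a map iterator object

map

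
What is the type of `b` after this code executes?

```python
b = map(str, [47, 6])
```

map() returns a map iterator object

map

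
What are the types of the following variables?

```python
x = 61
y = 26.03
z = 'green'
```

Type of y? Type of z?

y is float; z is str

float, str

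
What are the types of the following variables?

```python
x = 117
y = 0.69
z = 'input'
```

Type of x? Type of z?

x is int; z is str

int, str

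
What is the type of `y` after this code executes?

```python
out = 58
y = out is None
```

'is' comparison returns bool

bool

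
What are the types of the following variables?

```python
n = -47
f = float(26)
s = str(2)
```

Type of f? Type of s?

f is float; s is str

float, str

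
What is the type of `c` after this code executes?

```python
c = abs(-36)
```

abs() of int returns int

int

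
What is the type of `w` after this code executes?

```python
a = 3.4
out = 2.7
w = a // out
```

float // float returns float (floor division preserves float type)

float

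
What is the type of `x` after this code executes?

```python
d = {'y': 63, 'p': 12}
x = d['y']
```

Accessing dict[str, int] with key 'y' returns int value 63

int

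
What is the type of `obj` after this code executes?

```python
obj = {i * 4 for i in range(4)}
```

A set comprehension {expr for x in iterable} produces a set

set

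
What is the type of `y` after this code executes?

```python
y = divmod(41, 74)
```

divmod() returns a tuple (quotient, remainder)

tuple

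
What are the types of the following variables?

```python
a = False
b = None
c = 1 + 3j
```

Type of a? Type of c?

a is bool; c is complex

bool, complex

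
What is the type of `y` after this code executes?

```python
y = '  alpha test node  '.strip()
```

str.strip() returns str

str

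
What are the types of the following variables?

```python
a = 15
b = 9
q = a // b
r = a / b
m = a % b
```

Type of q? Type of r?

int // int returns int; int / int returns float

int, float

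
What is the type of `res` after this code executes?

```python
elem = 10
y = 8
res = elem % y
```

int % int returns int (10 % 8 = 2)

int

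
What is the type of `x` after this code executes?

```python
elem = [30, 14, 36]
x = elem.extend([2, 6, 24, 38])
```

list.extend() returns None

NoneType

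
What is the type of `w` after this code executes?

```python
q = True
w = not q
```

'not' always returns bool

bool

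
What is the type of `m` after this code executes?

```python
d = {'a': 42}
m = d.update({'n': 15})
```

dict.update() returns None

NoneType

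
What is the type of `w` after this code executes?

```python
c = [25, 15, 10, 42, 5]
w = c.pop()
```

list.pop() returns the popped element (int here)

int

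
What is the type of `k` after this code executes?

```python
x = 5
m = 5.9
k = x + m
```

int + float returns float (5 + 5.9 = 10.9)

float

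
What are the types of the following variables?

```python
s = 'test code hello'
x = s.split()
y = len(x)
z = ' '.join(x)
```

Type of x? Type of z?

str.split() returns list; str.join() returns str

list, str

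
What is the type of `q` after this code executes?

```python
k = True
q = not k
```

'not' always returns bool

bool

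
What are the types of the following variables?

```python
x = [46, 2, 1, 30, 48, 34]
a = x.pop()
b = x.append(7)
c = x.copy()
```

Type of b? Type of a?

list.append() returns None; list.pop() returns the element (int)

NoneType, int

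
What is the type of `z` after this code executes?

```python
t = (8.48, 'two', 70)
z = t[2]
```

Index 2 of tuple is 70 which is int

int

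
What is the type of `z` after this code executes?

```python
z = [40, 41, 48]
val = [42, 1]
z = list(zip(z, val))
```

list(zip(...)) returns a list of tuples

list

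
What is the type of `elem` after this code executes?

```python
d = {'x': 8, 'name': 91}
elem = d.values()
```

.values() returns a dict_values view object

dict_values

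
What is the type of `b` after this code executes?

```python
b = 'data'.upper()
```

str.upper() returns str

str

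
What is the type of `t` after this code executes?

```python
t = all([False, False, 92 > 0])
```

all() returns bool

bool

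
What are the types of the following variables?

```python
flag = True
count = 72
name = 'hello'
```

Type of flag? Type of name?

flag is bool; name is str

bool, str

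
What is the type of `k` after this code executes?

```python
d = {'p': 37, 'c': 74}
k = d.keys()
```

.keys() returns a dict_keys view object

dict_keys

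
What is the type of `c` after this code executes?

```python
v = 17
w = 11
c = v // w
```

int // int returns int (17 // 11 = 1)

int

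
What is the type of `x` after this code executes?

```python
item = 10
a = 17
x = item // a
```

int // int returns int (10 // 17 = 0)

int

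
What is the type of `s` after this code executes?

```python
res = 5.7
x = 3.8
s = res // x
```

float // float returns float (floor division preserves float type)

float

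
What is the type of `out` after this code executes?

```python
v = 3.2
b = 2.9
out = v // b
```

float // float returns float (floor division preserves float type)

float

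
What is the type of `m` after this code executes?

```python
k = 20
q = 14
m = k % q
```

int % int returns int (20 % 14 = 6)

int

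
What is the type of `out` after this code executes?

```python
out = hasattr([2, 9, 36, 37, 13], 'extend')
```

hasattr() returns bool

bool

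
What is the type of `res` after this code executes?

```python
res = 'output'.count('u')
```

str.count() returns int

int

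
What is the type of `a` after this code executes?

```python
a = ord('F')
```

ord() returns int (Unicode code point)

int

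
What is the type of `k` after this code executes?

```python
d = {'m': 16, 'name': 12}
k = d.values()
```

.values() returns a dict_values view object

dict_values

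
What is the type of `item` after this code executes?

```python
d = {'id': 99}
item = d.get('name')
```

dict.get() returns None when key 'name' is not found and no default given

NoneType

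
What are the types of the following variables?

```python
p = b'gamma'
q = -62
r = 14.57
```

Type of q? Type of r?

q is int; r is float

int, float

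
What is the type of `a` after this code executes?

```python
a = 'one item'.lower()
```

str.lower() returns str

str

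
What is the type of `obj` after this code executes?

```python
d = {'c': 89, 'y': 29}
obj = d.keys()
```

.keys() returns a dict_keys view object

dict_keys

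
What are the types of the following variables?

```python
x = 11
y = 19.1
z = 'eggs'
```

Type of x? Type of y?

x is int; y is float

int, float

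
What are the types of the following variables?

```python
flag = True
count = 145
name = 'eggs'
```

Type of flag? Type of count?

flag is bool; count is int

bool, int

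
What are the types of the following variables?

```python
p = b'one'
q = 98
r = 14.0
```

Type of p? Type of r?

p is bytes; r is float

bytes, float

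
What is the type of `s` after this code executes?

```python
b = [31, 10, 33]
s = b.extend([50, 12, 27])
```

list.extend() returns None

NoneType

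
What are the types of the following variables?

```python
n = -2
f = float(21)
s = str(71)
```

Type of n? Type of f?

n is int; f is float

int, float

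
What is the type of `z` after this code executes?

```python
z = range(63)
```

range() returns a range object

range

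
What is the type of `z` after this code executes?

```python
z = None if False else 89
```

Ternary: condition is False, else branch (89) taken → int

int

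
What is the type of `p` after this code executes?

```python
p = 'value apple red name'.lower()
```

str.lower() returns str

str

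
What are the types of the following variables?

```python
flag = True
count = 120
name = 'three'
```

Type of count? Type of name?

count is int; name is str

int, str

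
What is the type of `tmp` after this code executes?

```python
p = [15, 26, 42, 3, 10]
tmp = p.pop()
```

list.pop() returns the popped element (int here)

int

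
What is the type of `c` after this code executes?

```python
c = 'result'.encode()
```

str.encode() returns bytes

bytes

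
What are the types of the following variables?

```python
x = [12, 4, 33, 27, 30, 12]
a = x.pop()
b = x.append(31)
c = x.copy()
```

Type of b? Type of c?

list.append() returns None; list.copy() returns list

NoneType, list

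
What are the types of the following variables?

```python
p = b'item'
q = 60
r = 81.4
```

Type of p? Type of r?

p is bytes; r is float

bytes, float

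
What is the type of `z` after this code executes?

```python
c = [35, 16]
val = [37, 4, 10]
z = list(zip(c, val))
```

list(zip(...)) returns a list of tuples

list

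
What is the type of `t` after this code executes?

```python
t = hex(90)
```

hex() returns str representation

str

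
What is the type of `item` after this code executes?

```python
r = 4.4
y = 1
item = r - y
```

float - int returns float (4.4 - 1 = 3.4)

float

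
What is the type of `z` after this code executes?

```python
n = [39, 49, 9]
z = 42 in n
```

'in' operator returns bool

bool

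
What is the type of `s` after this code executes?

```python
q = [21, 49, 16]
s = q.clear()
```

list.clear() returns None

NoneType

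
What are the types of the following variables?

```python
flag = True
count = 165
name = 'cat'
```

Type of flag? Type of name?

flag is bool; name is str

bool, str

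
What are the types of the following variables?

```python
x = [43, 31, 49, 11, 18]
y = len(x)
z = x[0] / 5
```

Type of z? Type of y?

int / int returns float; len() returns int

float, int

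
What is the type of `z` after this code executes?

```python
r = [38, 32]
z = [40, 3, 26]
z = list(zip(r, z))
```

list(zip(...)) returns a list of tuples

list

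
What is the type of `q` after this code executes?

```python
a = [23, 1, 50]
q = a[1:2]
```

Slicing a list always returns a list

list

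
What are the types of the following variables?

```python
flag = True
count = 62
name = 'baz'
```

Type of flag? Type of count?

flag is bool; count is int

bool, int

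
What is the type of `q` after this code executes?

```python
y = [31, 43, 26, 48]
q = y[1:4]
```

Slicing a list always returns a list

list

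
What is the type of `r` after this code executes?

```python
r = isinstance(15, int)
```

isinstance() returns bool

bool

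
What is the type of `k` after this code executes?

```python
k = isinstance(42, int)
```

isinstance() returns bool

bool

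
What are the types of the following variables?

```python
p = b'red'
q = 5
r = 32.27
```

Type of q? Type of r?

q is int; r is float

int, float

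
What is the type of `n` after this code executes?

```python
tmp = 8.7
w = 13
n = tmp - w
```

float - int returns float (8.7 - 13 = -4.3)

float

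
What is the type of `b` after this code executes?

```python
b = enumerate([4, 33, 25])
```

enumerate() returns an enumerate iterator object

enumerate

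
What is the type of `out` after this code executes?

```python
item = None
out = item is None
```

'is' comparison returns bool

bool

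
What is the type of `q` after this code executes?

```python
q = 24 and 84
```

'and' returns the last value when all truthy (84, which is int)

int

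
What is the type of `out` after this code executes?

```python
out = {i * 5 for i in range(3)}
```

A set comprehension {expr for x in iterable} produces a set

set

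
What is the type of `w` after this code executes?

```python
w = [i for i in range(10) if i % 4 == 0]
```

A list comprehension [...] produces a list

list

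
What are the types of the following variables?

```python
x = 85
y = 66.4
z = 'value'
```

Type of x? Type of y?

x is int; y is float

int, float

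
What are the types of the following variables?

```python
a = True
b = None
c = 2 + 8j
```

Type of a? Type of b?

a is bool; b is NoneType

bool, NoneType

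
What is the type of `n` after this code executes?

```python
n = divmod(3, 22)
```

divmod() returns a tuple (quotient, remainder)

tuple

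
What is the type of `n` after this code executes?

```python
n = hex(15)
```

hex() returns str representation

str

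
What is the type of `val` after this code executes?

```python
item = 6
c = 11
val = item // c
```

int // int returns int (6 // 11 = 0)

int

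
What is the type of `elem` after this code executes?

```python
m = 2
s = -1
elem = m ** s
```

int ** negative int returns float

float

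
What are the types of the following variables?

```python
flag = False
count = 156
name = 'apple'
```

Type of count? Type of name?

count is int; name is str

int, str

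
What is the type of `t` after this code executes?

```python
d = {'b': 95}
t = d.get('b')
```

dict.get() returns the value (int) when key is found

int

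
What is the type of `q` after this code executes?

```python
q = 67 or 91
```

'or' returns the first truthy value (67, which is int)

int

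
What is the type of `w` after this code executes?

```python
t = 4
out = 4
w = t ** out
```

int ** positive int returns int (4 ** 4 = 256)

int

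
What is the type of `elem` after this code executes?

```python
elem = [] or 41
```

'or' returns first truthy value (41, which is int)

int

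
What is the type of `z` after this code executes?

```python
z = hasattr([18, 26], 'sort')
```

hasattr() returns bool

bool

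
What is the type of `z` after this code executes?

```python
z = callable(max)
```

callable() returns bool

bool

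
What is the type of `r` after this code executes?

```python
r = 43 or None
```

'or' returns first truthy value (43, int)

int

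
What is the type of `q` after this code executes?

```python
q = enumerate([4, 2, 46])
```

enumerate() returns an enumerate iterator object

enumerate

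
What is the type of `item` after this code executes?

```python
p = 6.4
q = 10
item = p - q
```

float - int returns float (6.4 - 10 = -3.6)

float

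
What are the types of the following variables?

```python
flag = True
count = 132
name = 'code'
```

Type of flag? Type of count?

flag is bool; count is int

bool, int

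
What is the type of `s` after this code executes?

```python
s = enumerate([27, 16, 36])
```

enumerate() returns an enumerate iterator object

enumerate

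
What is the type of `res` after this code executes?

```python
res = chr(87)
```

chr() returns str (single character)

str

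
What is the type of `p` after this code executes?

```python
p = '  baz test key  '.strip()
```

str.strip() returns str

str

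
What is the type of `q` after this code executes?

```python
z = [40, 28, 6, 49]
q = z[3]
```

Indexing a list of ints returns int (z[3] = 49)

int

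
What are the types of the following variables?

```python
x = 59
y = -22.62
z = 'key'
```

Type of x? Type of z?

x is int; z is str

int, str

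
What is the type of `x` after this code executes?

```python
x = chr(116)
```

chr() returns str (single character)

str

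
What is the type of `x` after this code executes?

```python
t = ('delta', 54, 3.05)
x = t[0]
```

Index 0 of tuple is 'delta' which is str

str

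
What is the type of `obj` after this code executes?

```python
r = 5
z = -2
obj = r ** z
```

int ** negative int returns float

float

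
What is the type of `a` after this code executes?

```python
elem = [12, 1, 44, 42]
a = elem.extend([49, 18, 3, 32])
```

list.extend() returns None

NoneType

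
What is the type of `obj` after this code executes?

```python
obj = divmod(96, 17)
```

divmod() returns a tuple (quotient, remainder)

tuple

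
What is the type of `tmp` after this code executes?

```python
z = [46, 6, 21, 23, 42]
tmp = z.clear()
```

list.clear() returns None

NoneType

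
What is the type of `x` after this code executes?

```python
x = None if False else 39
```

Ternary: condition is False, else branch (39) taken → int

int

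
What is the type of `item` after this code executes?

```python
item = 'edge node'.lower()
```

str.lower() returns str

str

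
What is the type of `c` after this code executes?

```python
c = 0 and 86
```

'and' returns the first falsy value (0, which is int)

int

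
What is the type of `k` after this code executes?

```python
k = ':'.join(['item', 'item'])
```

str.join() returns str

str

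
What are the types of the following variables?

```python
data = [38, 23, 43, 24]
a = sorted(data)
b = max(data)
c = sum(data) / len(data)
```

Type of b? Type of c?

max of ints returns int; int / int returns float

int, float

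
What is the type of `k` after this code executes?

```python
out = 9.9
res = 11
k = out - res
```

float - int returns float (9.9 - 11 = -1.1)

float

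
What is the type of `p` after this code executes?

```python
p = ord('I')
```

ord() returns int (Unicode code point)

int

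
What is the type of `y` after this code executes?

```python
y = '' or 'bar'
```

'or' returns first truthy value ('bar', which is str)

str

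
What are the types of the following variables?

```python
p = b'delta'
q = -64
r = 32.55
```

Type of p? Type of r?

p is bytes; r is float

bytes, float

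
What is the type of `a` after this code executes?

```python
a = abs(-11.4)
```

abs() of float returns float

float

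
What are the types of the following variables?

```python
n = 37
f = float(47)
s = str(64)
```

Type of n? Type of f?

n is int; f is float

int, float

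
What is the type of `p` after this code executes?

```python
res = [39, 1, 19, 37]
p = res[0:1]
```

Slicing a list always returns a list

list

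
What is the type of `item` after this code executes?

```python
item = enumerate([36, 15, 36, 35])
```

enumerate() returns an enumerate iterator object

enumerate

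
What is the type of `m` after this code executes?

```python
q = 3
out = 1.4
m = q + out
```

int + float returns float (3 + 1.4 = 4.4)

float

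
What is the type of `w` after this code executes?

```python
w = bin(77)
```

bin() returns str representation

str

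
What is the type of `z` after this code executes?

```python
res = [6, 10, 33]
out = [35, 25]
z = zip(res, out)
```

zip() returns a zip iterator object

zip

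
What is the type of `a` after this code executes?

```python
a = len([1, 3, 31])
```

len() always returns int

int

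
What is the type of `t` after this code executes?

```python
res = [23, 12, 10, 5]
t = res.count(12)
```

list.count() returns int

int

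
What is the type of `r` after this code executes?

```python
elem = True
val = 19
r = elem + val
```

bool + int returns int (True is 1, so 1 + 19 = 20)

int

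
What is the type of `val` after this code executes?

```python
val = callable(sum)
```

callable() returns bool

bool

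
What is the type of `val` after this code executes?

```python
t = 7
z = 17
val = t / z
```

int / int always returns float in Python 3 (7 / 17 = 0.411765)

float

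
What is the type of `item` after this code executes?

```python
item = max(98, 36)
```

max() of ints returns int

int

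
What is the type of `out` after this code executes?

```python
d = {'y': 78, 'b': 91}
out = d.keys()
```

.keys() returns a dict_keys view object

dict_keys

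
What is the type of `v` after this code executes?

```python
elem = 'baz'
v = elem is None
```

'is' comparison returns bool

bool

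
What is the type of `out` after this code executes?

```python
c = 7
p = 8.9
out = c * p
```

int * float returns float (7 * 8.9 = 62.3)

float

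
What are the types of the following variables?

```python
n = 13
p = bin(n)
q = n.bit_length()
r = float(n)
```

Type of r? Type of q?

float() returns float; int.bit_length() returns int

float, int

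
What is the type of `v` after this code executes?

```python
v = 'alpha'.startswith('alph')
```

str.startswith() returns bool

bool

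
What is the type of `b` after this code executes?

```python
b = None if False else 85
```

Ternary: condition is False, else branch (85) taken → int

int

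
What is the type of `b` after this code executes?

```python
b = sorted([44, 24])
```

sorted() always returns list

list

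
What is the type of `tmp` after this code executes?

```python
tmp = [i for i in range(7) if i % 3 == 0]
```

A list comprehension [...] produces a list

list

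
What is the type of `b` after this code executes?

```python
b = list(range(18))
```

list(range(...)) returns list

list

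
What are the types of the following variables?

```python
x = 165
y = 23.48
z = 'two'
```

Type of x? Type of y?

x is int; y is float

int, float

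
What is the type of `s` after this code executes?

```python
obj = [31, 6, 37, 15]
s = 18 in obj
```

'in' operator returns bool

bool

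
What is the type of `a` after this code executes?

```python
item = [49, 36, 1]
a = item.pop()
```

list.pop() returns the popped element (int here)

int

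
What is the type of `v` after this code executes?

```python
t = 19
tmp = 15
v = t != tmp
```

Comparison operators return bool

bool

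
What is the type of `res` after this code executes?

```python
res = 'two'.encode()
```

str.encode() returns bytes

bytes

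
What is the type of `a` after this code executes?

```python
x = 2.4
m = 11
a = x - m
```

float - int returns float (2.4 - 11 = -8.6)

float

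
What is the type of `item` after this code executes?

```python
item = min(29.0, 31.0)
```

min() of floats returns float

float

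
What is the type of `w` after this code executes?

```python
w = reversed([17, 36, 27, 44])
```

reversed() on a list returns a list_reverseiterator

list_reverseiterator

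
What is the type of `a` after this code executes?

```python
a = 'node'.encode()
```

str.encode() returns bytes

bytes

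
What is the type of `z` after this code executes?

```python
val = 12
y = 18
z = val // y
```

int // int returns int (12 // 18 = 0)

int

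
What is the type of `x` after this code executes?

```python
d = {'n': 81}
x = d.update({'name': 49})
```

dict.update() returns None

NoneType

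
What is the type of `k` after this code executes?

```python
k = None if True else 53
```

Ternary: condition is True, if branch (None) taken → NoneType

NoneType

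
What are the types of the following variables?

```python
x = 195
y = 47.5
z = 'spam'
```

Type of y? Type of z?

y is float; z is str

float, str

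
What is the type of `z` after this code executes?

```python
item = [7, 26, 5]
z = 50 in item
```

'in' operator returns bool

bool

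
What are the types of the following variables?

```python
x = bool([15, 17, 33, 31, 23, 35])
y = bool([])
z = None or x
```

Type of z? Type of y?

None or <bool> returns the bool; bool() returns bool

bool, bool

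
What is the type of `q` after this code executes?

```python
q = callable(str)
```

callable() returns bool

bool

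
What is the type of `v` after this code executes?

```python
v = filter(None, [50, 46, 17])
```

filter() returns a filter iterator object

filter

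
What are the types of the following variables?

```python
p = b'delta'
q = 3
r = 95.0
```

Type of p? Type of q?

p is bytes; q is int

bytes, int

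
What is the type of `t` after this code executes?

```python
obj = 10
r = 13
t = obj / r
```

int / int always returns float in Python 3 (10 / 13 = 0.769231)

float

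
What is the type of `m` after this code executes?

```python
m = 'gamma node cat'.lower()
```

str.lower() returns str

str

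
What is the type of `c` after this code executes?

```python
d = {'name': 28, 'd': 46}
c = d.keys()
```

.keys() returns a dict_keys view object

dict_keys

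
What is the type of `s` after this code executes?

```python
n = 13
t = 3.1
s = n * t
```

int * float returns float (13 * 3.1 = 40.3)

float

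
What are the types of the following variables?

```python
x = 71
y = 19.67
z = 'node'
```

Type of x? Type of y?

x is int; y is float

int, float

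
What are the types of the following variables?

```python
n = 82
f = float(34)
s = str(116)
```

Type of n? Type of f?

n is int; f is float

int, float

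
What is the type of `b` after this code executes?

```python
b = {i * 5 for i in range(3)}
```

A set comprehension {expr for x in iterable} produces a set

set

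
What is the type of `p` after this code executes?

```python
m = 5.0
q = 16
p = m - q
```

float - int returns float (5.0 - 16 = -11.0)

float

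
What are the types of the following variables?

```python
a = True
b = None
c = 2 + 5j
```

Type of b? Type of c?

b is NoneType; c is complex

NoneType, complex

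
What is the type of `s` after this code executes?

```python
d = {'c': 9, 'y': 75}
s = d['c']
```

Accessing dict[str, int] with key 'c' returns int value 9

int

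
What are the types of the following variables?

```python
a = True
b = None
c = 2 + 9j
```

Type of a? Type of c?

a is bool; c is complex

bool, complex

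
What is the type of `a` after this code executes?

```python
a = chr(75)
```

chr() returns str (single character)

str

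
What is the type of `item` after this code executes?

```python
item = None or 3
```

'or' with None returns the other value (3, int)

int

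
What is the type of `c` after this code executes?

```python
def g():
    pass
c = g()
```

A function with no return statement returns None

NoneType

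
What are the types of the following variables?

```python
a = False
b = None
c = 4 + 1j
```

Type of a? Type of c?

a is bool; c is complex

bool, complex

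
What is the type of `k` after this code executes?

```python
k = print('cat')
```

print() returns None

NoneType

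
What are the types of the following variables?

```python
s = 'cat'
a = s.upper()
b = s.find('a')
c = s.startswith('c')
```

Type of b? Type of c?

str.find() returns int; str.startswith() returns bool

int, bool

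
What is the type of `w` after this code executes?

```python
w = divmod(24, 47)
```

divmod() returns a tuple (quotient, remainder)

tuple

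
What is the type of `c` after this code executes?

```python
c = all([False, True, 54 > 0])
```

all() returns bool

bool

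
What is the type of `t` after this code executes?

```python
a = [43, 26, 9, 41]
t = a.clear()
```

list.clear() returns None

NoneType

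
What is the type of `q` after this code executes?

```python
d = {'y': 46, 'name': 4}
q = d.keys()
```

.keys() returns a dict_keys view object

dict_keys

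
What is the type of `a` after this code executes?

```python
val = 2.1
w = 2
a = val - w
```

float - int returns float (2.1 - 2 = 0.1)

float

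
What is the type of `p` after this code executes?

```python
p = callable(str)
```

callable() returns bool

bool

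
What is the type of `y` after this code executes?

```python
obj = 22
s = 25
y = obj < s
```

Comparison operators return bool

bool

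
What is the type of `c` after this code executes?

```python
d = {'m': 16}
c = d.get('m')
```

dict.get() returns the value (int) when key is found

int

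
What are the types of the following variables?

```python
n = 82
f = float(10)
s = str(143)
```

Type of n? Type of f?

n is int; f is float

int, float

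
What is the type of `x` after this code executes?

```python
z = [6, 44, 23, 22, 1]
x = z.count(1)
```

list.count() returns int

int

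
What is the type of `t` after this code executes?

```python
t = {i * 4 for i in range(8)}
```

A set comprehension {expr for x in iterable} produces a set

set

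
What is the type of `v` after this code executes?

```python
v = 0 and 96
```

'and' returns the first falsy value (0, which is int)

int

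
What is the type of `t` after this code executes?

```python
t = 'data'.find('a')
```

str.find() returns int (index, or -1)

int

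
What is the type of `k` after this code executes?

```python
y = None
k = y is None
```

'is' comparison returns bool

bool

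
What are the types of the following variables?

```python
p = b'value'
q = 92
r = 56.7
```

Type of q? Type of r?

q is int; r is float

int, float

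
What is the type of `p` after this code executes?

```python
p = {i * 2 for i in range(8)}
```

A set comprehension {expr for x in iterable} produces a set

set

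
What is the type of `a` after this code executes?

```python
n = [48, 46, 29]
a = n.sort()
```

list.sort() returns None (sorts in place)

NoneType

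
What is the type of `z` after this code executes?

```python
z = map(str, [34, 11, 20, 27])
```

map() returns a map iterator object

map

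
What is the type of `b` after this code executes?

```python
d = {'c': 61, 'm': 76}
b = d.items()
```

dict.items() returns a dict_items view

dict_items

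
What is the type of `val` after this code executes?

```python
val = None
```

None has type NoneType

NoneType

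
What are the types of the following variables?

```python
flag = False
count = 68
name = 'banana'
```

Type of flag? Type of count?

flag is bool; count is int

bool, int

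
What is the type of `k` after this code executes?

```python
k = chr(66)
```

chr() returns str (single character)

str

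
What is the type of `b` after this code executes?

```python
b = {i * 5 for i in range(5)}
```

A set comprehension {expr for x in iterable} produces a set

set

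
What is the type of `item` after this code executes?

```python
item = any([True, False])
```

any() returns bool

bool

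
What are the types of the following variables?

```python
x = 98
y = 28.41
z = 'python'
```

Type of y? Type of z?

y is float; z is str

float, str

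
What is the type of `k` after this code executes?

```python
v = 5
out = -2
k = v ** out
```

int ** negative int returns float

float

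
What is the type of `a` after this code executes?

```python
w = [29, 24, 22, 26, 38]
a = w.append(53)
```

list.append() returns None (mutates in place)

NoneType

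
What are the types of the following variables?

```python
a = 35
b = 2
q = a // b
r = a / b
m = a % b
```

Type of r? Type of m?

int / int returns float; int % int returns int

float, int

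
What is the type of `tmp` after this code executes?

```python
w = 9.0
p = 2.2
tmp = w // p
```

float // float returns float (floor division preserves float type)

float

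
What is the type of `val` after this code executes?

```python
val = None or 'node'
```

'or' with None returns the other value ('node', str)

str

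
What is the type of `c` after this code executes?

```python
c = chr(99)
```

chr() returns str (single character)

str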